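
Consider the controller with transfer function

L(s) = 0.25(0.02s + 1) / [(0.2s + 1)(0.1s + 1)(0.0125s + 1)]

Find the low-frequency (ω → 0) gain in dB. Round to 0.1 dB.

L(0) = 0.25 · 1 / 1 = 0.25
20 log₁₀(0.25) ≈ -12.04 dB

-12.0 dB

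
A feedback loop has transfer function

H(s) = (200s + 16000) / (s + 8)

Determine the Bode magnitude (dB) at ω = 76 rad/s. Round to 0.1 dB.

Substitute s = j76:
Numerator: 200(j76) + 16000 = 16000 + j15200
Denominator: (j76) + 8 = 8 + j76
|N| = √(16000² + 15200²) ≈ 22069, ∠N ≈ 43.53°
|D| = √(8² + 76²) ≈ 76.42, ∠D ≈ 83.99°
|H| = 22069 / 76.42 ≈ 288.79
Gain = 20 log₁₀(288.79) ≈ 49.21 dB

49.2 dB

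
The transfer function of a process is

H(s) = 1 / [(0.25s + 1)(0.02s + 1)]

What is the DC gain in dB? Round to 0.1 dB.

0.0 dB

H(0) = 1 · 1 / 1 = 1
20 log₁₀(1) ≈ 0.00 dB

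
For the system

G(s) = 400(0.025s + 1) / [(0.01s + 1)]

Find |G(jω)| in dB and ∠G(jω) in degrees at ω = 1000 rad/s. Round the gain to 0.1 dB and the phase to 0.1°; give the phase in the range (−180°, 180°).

60.0 dB, 3.4°

At ω = 1000 rad/s:
zero (1 + j1000·0.025) = 1 + j25 → |·| ≈ 25.02, ∠ ≈ 87.71°
pole (1 + j1000·0.01) = 1 + j10 → |·| ≈ 10.05, ∠ ≈ 84.29°
|G| = 400 · 25.02 / (10.05) ≈ 995.82
Gain = 20 log₁₀(995.82) ≈ 59.96 dB
∠G = (87.71°) − (84.29°) = 3.42°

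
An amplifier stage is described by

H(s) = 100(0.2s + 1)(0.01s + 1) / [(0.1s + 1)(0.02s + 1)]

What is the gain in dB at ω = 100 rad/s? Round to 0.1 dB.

42.0 dB

At ω = 100 rad/s:
zero (1 + j100·0.2) = 1 + j20 → |·| ≈ 20.025, ∠ ≈ 87.14°
zero (1 + j100·0.01) = 1 + j1 → |·| ≈ 1.4142, ∠ ≈ 45.00°
pole (1 + j100·0.1) = 1 + j10 → |·| ≈ 10.05, ∠ ≈ 84.29°
pole (1 + j100·0.02) = 1 + j2 → |·| ≈ 2.2361, ∠ ≈ 63.43°
|H| = 100 · 20.025 · 1.4142 / (10.05 · 2.2361) ≈ 126.02
Gain = 20 log₁₀(126.02) ≈ 42.01 dB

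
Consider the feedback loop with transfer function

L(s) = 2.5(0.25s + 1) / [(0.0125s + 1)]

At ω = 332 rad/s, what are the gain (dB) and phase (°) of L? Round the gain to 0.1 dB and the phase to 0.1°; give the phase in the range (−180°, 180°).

33.7 dB, 12.9°

At ω = 332 rad/s:
zero (1 + j332·0.25) = 1 + j83 → |·| ≈ 83.006, ∠ ≈ 89.31°
pole (1 + j332·0.0125) = 1 + j4.15 → |·| ≈ 4.2688, ∠ ≈ 76.45°
|L| = 2.5 · 83.006 / (4.2688) ≈ 48.612
Gain = 20 log₁₀(48.612) ≈ 33.73 dB
∠L = (89.31°) − (76.45°) = 12.86°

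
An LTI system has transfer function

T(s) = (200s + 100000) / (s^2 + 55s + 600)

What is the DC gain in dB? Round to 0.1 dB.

T(0) = 100000 / 600 ≈ 166.67
20 log₁₀(166.67) ≈ 44.44 dB

44.4 dB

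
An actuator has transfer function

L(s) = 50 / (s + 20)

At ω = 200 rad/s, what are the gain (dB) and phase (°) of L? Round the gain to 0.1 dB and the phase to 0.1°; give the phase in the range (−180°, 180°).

-12.1 dB, -84.3°

At s = jω = j200:
pole (s+20): 20 + j200 → |·| = √(20²+200²) = √40400 ≈ 201, ∠ = arctan(200/20) ≈ 84.29°
|L| = 50 / 201 ≈ 0.24876
Gain = 20 log₁₀(0.24876) ≈ -12.08 dB
∠L = 0.00° − 84.29° = -84.29°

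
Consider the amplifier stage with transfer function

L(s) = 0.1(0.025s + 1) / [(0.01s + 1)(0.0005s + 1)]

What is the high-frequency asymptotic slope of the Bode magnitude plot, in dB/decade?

Each pole contributes −20 dB/decade at high frequency; each zero contributes +20 dB/decade.
Net: 1 zero(s) − 2 pole(s) → -20 dB/decade.

-20 dB/decade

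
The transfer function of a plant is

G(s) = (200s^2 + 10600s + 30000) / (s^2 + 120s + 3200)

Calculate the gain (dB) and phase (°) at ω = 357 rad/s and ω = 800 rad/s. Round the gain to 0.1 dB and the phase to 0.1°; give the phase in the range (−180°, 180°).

ω = 357: 45.8 dB, 10.6°; ω = 800: 46.0 dB, 4.8°

Substitute s = j357:
Numerator: 200(j357)^2 + 10600(j357) + 30000 = -25459800 + j3784200
Denominator: (j357)^2 + 120(j357) + 3200 = -124249 + j42840
|N| = √(25459800² + 3784200²) ≈ 2.5739e+07, ∠N ≈ 171.55°
|D| = √(124249² + 42840²) ≈ 1.3143e+05, ∠D ≈ 160.98°
|G| = 2.5739e+07 / 1.3143e+05 ≈ 195.84
Gain = 20 log₁₀(195.84) ≈ 45.84 dB
∠G = 171.55° − 160.98° = 10.57°

Substitute s = j800:
Numerator: 200(j800)^2 + 10600(j800) + 30000 = -127970000 + j8480000
Denominator: (j800)^2 + 120(j800) + 3200 = -636800 + j96000
|N| = √(127970000² + 8480000²) ≈ 1.2825e+08, ∠N ≈ 176.21°
|D| = √(636800² + 96000²) ≈ 6.44e+05, ∠D ≈ 171.43°
|G| = 1.2825e+08 / 6.44e+05 ≈ 199.15
Gain = 20 log₁₀(199.15) ≈ 45.98 dB
∠G = 176.21° − 171.43° = 4.78°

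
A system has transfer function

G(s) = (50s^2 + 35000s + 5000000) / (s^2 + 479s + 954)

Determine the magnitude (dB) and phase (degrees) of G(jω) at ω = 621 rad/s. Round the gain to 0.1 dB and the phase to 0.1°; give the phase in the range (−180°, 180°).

34.6 dB, -19.0°

Substitute s = j621:
Numerator: 50(j621)^2 + 35000(j621) + 5000000 = -14282050 + j21735000
Denominator: (j621)^2 + 479(j621) + 954 = -384687 + j297459
|N| = √(14282050² + 21735000²) ≈ 2.6007e+07, ∠N ≈ 123.31°
|D| = √(384687² + 297459²) ≈ 4.8628e+05, ∠D ≈ 142.29°
|G| = 2.6007e+07 / 4.8628e+05 ≈ 53.482
Gain = 20 log₁₀(53.482) ≈ 34.56 dB
∠G = 123.31° − 142.29° = -18.98°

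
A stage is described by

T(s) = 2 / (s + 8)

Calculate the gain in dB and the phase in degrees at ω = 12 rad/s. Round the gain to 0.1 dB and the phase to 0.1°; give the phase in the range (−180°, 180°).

At s = jω = j12:
pole (s+8): 8 + j12 → |·| = √(8²+12²) = √208 ≈ 14.422, ∠ = arctan(12/8) ≈ 56.31°
|T| = 2 / 14.422 ≈ 0.13868
Gain = 20 log₁₀(0.13868) ≈ -17.16 dB
∠T = 0.00° − 56.31° = -56.31°

-17.2 dB, -56.3°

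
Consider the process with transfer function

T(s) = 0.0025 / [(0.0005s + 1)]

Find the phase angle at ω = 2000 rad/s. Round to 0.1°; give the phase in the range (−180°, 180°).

At ω = 2000 rad/s:
pole (1 + j2000·0.0005) = 1 + j1 → |·| ≈ 1.4142, ∠ ≈ 45.00°
∠T = (0°) − (45.00°) = -45.00°

-45.0°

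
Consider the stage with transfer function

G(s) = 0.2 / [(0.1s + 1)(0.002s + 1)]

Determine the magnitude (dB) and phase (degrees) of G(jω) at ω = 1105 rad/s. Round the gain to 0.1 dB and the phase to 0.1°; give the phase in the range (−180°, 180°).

At ω = 1105 rad/s:
pole (1 + j1105·0.1) = 1 + j110.5 → |·| ≈ 110.5, ∠ ≈ 89.48°
pole (1 + j1105·0.002) = 1 + j2.21 → |·| ≈ 2.4257, ∠ ≈ 65.65°
|G| = 0.2 · 1 / (110.5 · 2.4257) ≈ 0.00074616
Gain = 20 log₁₀(0.00074616) ≈ -62.54 dB
∠G = (0°) − (89.48° + 65.65°) = -155.13°

-62.5 dB, -155.1°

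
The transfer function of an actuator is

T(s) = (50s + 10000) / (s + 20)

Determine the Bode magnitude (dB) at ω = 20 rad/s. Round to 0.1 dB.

51.0 dB

Substitute s = j20:
Numerator: 50(j20) + 10000 = 10000 + j1000
Denominator: (j20) + 20 = 20 + j20
|N| = √(10000² + 1000²) ≈ 10050, ∠N ≈ 5.71°
|D| = √(20² + 20²) ≈ 28.284, ∠D ≈ 45.00°
|T| = 10050 / 28.284 ≈ 355.32
Gain = 20 log₁₀(355.32) ≈ 51.01 dB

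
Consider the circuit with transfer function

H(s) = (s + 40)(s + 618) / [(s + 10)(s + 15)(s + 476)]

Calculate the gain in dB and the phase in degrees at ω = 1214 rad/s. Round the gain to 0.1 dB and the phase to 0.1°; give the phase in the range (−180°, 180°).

At s = jω = j1214:
zero (s+40): 40 + j1214 → |·| = √(40²+1214²) = √1475396 ≈ 1214.7, ∠ = arctan(1214/40) ≈ 88.11°
zero (s+618): 618 + j1214 → |·| = √(618²+1214²) = √1855720 ≈ 1362.2, ∠ = arctan(1214/618) ≈ 63.02°
pole (s+10): 10 + j1214 → |·| = √(10²+1214²) = √1473896 ≈ 1214, ∠ = arctan(1214/10) ≈ 89.53°
pole (s+15): 15 + j1214 → |·| = √(15²+1214²) = √1474021 ≈ 1214.1, ∠ = arctan(1214/15) ≈ 89.29°
pole (s+476): 476 + j1214 → |·| = √(476²+1214²) = √1700372 ≈ 1304, ∠ = arctan(1214/476) ≈ 68.59°
|H| = 1 · 1.6547e+06 / 1.922e+09 ≈ 0.00086093
Gain = 20 log₁₀(0.00086093) ≈ -61.30 dB
∠H = 151.13° − 247.41° = -96.28°

-61.3 dB, -96.3°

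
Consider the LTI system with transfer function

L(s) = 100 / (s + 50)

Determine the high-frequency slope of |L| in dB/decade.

Each pole contributes −20 dB/decade at high frequency; each zero contributes +20 dB/decade.
Net: 0 zero(s) − 1 pole(s) → -20 dB/decade.

-20 dB/decade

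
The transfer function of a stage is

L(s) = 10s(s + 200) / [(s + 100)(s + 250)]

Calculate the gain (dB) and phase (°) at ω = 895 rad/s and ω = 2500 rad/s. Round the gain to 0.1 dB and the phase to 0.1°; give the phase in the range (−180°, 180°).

ω = 895: 19.8 dB, 9.4°; ω = 2500: 20.0 dB, 3.4°

At s = jω = j895:
zero (s+200): 200 + j895 → |·| = √(200²+895²) = √841025 ≈ 917.07, ∠ = arctan(895/200) ≈ 77.40°
zero at origin: s = j895 → |·| = 895, ∠ = 90.00°
pole (s+100): 100 + j895 → |·| = √(100²+895²) = √811025 ≈ 900.57, ∠ = arctan(895/100) ≈ 83.62°
pole (s+250): 250 + j895 → |·| = √(250²+895²) = √863525 ≈ 929.26, ∠ = arctan(895/250) ≈ 74.39°
|L| = 10 · 8.2078e+05 / 8.3686e+05 ≈ 9.8079
Gain = 20 log₁₀(9.8079) ≈ 19.83 dB
∠L = 167.40° − 158.01° = 9.39°

At s = jω = j2500:
zero (s+200): 200 + j2500 → |·| = √(200²+2500²) = √6290000 ≈ 2508, ∠ = arctan(2500/200) ≈ 85.43°
zero at origin: s = j2500 → |·| = 2500, ∠ = 90.00°
pole (s+100): 100 + j2500 → |·| = √(100²+2500²) = √6260000 ≈ 2502, ∠ = arctan(2500/100) ≈ 87.71°
pole (s+250): 250 + j2500 → |·| = √(250²+2500²) = √6312500 ≈ 2512.5, ∠ = arctan(2500/250) ≈ 84.29°
|L| = 10 · 6.27e+06 / 6.2863e+06 ≈ 9.9741
Gain = 20 log₁₀(9.9741) ≈ 19.98 dB
∠L = 175.43° − 172.00° = 3.43°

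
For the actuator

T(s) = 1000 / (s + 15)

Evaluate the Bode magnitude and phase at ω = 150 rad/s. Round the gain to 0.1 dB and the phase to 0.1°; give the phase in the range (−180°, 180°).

At s = jω = j150:
pole (s+15): 15 + j150 → |·| = √(15²+150²) = √22725 ≈ 150.75, ∠ = arctan(150/15) ≈ 84.29°
|T| = 1000 / 150.75 ≈ 6.6335
Gain = 20 log₁₀(6.6335) ≈ 16.43 dB
∠T = 0.00° − 84.29° = -84.29°

16.4 dB, -84.3°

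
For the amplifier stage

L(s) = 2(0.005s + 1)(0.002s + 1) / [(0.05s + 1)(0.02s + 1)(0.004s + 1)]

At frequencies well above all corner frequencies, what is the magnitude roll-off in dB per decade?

-20 dB/decade

Each pole contributes −20 dB/decade at high frequency; each zero contributes +20 dB/decade.
Net: 2 zero(s) − 3 pole(s) → -20 dB/decade.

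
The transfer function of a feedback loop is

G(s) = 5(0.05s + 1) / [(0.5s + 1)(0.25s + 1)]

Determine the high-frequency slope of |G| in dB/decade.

Each pole contributes −20 dB/decade at high frequency; each zero contributes +20 dB/decade.
Net: 1 zero(s) − 2 pole(s) → -20 dB/decade.

-20 dB/decade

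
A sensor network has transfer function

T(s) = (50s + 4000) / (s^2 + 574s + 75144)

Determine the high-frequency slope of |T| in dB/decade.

-20 dB/decade

Each pole contributes −20 dB/decade at high frequency; each zero contributes +20 dB/decade.
Net: 1 zero(s) − 2 pole(s) → -20 dB/decade.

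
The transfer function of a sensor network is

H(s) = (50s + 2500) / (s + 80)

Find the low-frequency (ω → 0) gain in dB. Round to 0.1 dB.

29.9 dB

H(0) = 2500 / 80 = 31.25
20 log₁₀(31.25) ≈ 29.90 dB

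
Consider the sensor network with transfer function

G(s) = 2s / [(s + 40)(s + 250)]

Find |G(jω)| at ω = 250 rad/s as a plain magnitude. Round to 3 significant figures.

At s = jω = j250:
zero at origin: s = j250 → |·| = 250, ∠ = 90.00°
pole (s+40): 40 + j250 → |·| = √(40²+250²) = √64100 ≈ 253.18, ∠ = arctan(250/40) ≈ 80.91°
pole (s+250): 250 + j250 → |·| = √(250²+250²) = √125000 ≈ 353.55, ∠ = arctan(250/250) ≈ 45.00°
|G| = 2 · 250 / 89512 ≈ 0.0055858

0.00559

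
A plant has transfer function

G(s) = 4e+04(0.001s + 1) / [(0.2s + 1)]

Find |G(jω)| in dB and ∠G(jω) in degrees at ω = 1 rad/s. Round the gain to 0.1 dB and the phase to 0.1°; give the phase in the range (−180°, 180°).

At ω = 1 rad/s:
zero (1 + j1·0.001) = 1 + j0.001 → |·| ≈ 1, ∠ ≈ 0.06°
pole (1 + j1·0.2) = 1 + j0.2 → |·| ≈ 1.0198, ∠ ≈ 11.31°
|G| = 4e+04 · 1 / (1.0198) ≈ 39223
Gain = 20 log₁₀(39223) ≈ 91.87 dB
∠G = (0.06°) − (11.31°) = -11.25°

91.9 dB, -11.3°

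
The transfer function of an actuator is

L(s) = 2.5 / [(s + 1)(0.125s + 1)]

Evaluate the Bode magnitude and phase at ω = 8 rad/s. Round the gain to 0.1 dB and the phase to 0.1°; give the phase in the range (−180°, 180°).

-13.2 dB, -127.9°

At ω = 8 rad/s:
pole (1 + j8·1) = 1 + j8 → |·| ≈ 8.0623, ∠ ≈ 82.87°
pole (1 + j8·0.125) = 1 + j1 → |·| ≈ 1.4142, ∠ ≈ 45.00°
|L| = 2.5 · 1 / (8.0623 · 1.4142) ≈ 0.21927
Gain = 20 log₁₀(0.21927) ≈ -13.18 dB
∠L = (0°) − (82.87° + 45.00°) = -127.87°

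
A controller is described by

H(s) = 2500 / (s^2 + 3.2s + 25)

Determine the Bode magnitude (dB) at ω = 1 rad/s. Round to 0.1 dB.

At s = jω = j1:
quadratic: (j1)² + 3.2·j1 + 25 = 24 + j3.2 → |·| ≈ 24.212, ∠ ≈ 7.59°
|H| = 2500 / 24.212 ≈ 103.25
Gain = 20 log₁₀(103.25) ≈ 40.28 dB

40.3 dB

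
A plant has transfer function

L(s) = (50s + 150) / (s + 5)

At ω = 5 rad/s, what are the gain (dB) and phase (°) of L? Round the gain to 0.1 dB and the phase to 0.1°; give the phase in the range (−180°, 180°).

Substitute s = j5:
Numerator: 50(j5) + 150 = 150 + j250
Denominator: (j5) + 5 = 5 + j5
|N| = √(150² + 250²) ≈ 291.55, ∠N ≈ 59.04°
|D| = √(5² + 5²) ≈ 7.0711, ∠D ≈ 45.00°
|L| = 291.55 / 7.0711 ≈ 41.231
Gain = 20 log₁₀(41.231) ≈ 32.30 dB
∠L = 59.04° − 45.00° = 14.04°

32.3 dB, 14.0°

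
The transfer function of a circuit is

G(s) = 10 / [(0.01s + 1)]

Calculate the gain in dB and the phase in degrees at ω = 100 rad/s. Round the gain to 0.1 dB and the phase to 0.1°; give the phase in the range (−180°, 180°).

17.0 dB, -45.0°

At ω = 100 rad/s:
pole (1 + j100·0.01) = 1 + j1 → |·| ≈ 1.4142, ∠ ≈ 45.00°
|G| = 10 · 1 / (1.4142) ≈ 7.0711
Gain = 20 log₁₀(7.0711) ≈ 16.99 dB
∠G = (0°) − (45.00°) = -45.00°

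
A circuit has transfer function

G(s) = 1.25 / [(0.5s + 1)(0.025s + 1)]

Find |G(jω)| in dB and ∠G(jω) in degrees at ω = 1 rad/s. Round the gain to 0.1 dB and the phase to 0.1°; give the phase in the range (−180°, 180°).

At ω = 1 rad/s:
pole (1 + j1·0.5) = 1 + j0.5 → |·| ≈ 1.118, ∠ ≈ 26.57°
pole (1 + j1·0.025) = 1 + j0.025 → |·| ≈ 1.0003, ∠ ≈ 1.43°
|G| = 1.25 · 1 / (1.118 · 1.0003) ≈ 1.1177
Gain = 20 log₁₀(1.1177) ≈ 0.97 dB
∠G = (0°) − (26.57° + 1.43°) = -28.00°

1.0 dB, -28.0°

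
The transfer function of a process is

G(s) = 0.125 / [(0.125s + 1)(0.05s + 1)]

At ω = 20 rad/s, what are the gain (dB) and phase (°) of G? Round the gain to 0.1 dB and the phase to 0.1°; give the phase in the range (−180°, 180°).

-29.7 dB, -113.2°

At ω = 20 rad/s:
pole (1 + j20·0.125) = 1 + j2.5 → |·| ≈ 2.6926, ∠ ≈ 68.20°
pole (1 + j20·0.05) = 1 + j1 → |·| ≈ 1.4142, ∠ ≈ 45.00°
|G| = 0.125 · 1 / (2.6926 · 1.4142) ≈ 0.032827
Gain = 20 log₁₀(0.032827) ≈ -29.68 dB
∠G = (0°) − (68.20° + 45.00°) = -113.20°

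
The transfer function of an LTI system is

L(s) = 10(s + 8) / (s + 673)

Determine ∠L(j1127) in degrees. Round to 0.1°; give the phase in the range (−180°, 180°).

At s = jω = j1127:
zero (s+8): 8 + j1127 → |·| = √(8²+1127²) = √1270193 ≈ 1127, ∠ = arctan(1127/8) ≈ 89.59°
pole (s+673): 673 + j1127 → |·| = √(673²+1127²) = √1723058 ≈ 1312.7, ∠ = arctan(1127/673) ≈ 59.16°
∠L = 89.59° − 59.16° = 30.43°

30.4°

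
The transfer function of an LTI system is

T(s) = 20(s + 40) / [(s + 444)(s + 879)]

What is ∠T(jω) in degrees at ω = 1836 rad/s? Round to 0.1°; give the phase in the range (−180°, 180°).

At s = jω = j1836:
zero (s+40): 40 + j1836 → |·| = √(40²+1836²) = √3372496 ≈ 1836.4, ∠ = arctan(1836/40) ≈ 88.75°
pole (s+444): 444 + j1836 → |·| = √(444²+1836²) = √3568032 ≈ 1888.9, ∠ = arctan(1836/444) ≈ 76.41°
pole (s+879): 879 + j1836 → |·| = √(879²+1836²) = √4143537 ≈ 2035.6, ∠ = arctan(1836/879) ≈ 64.42°
∠T = 88.75° − 140.83° = -52.08°

-52.1°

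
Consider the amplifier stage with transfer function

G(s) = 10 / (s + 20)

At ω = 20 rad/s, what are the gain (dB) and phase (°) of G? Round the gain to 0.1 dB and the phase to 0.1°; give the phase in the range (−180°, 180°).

At s = jω = j20:
pole (s+20): 20 + j20 → |·| = √(20²+20²) = √800 ≈ 28.284, ∠ = arctan(20/20) ≈ 45.00°
|G| = 10 / 28.284 ≈ 0.35356
Gain = 20 log₁₀(0.35356) ≈ -9.03 dB
∠G = 0.00° − 45.00° = -45.00°

-9.0 dB, -45.0°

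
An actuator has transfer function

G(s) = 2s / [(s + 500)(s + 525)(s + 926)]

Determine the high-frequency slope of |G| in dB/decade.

Each pole contributes −20 dB/decade at high frequency; each zero contributes +20 dB/decade.
Net: 1 zero(s) − 3 pole(s) → -40 dB/decade.

-40 dB/decade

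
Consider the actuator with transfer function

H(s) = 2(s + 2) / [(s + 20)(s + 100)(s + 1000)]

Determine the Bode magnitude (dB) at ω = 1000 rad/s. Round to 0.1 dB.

-117.0 dB

At s = jω = j1000:
zero (s+2): 2 + j1000 → |·| = √(2²+1000²) = √1000004 ≈ 1000, ∠ = arctan(1000/2) ≈ 89.89°
pole (s+20): 20 + j1000 → |·| = √(20²+1000²) = √1000400 ≈ 1000.2, ∠ = arctan(1000/20) ≈ 88.85°
pole (s+100): 100 + j1000 → |·| = √(100²+1000²) = √1010000 ≈ 1005, ∠ = arctan(1000/100) ≈ 84.29°
pole (s+1000): 1000 + j1000 → |·| = √(1000²+1000²) = √2000000 ≈ 1414.2, ∠ = arctan(1000/1000) ≈ 45.00°
|H| = 2 · 1000 / 1.4216e+09 ≈ 1.4069e-06
Gain = 20 log₁₀(1.4069e-06) ≈ -117.03 dB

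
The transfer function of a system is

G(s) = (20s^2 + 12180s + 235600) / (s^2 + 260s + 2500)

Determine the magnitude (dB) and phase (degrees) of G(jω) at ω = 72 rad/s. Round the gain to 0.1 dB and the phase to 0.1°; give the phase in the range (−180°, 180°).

Substitute s = j72:
Numerator: 20(j72)^2 + 12180(j72) + 235600 = 131920 + j876960
Denominator: (j72)^2 + 260(j72) + 2500 = -2684 + j18720
|N| = √(131920² + 876960²) ≈ 8.8683e+05, ∠N ≈ 81.45°
|D| = √(2684² + 18720²) ≈ 18911, ∠D ≈ 98.16°
|G| = 8.8683e+05 / 18911 ≈ 46.895
Gain = 20 log₁₀(46.895) ≈ 33.42 dB
∠G = 81.45° − 98.16° = -16.71°

33.4 dB, -16.7°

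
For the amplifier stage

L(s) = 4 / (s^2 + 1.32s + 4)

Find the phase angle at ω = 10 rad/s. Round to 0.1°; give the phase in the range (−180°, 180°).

-172.2°

At s = jω = j10:
quadratic: (j10)² + 1.32·j10 + 4 = -96 + j13.2 → |·| ≈ 96.903, ∠ ≈ 172.17°
∠L = 0.00° − 172.17° = -172.17°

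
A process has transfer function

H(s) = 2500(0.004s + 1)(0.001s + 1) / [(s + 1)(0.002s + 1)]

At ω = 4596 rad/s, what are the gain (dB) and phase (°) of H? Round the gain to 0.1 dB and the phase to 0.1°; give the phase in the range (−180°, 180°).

14.1 dB, -9.2°

At ω = 4596 rad/s:
zero (1 + j4596·0.004) = 1 + j18.384 → |·| ≈ 18.411, ∠ ≈ 86.89°
zero (1 + j4596·0.001) = 1 + j4.596 → |·| ≈ 4.7035, ∠ ≈ 77.72°
pole (1 + j4596·1) = 1 + j4596 → |·| ≈ 4596, ∠ ≈ 89.99°
pole (1 + j4596·0.002) = 1 + j9.192 → |·| ≈ 9.2462, ∠ ≈ 83.79°
|H| = 2500 · 18.411 · 4.7035 / (4596 · 9.2462) ≈ 5.0944
Gain = 20 log₁₀(5.0944) ≈ 14.14 dB
∠H = (86.89° + 77.72°) − (89.99° + 83.79°) = -9.17°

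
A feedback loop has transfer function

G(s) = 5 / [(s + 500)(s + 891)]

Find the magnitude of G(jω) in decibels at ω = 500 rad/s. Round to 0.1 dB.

-103.2 dB

At s = jω = j500:
pole (s+500): 500 + j500 → |·| = √(500²+500²) = √500000 ≈ 707.11, ∠ = arctan(500/500) ≈ 45.00°
pole (s+891): 891 + j500 → |·| = √(891²+500²) = √1043881 ≈ 1021.7, ∠ = arctan(500/891) ≈ 29.30°
|G| = 5 / 7.2245e+05 ≈ 6.9209e-06
Gain = 20 log₁₀(6.9209e-06) ≈ -103.20 dB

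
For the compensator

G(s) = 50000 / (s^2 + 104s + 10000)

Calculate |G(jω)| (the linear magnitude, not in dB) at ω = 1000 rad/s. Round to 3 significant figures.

0.0502

At s = jω = j1000:
quadratic: (j1000)² + 104·j1000 + 10000 = -990000 + j104000 → |·| ≈ 9.9545e+05, ∠ ≈ 174.00°
|G| = 50000 / 9.9545e+05 ≈ 0.050229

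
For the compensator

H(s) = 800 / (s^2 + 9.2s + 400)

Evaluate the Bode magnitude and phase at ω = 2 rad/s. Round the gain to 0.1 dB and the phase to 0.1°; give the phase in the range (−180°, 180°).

6.1 dB, -2.7°

At s = jω = j2:
quadratic: (j2)² + 9.2·j2 + 400 = 396 + j18.4 → |·| ≈ 396.43, ∠ ≈ 2.66°
|H| = 800 / 396.43 ≈ 2.018
Gain = 20 log₁₀(2.018) ≈ 6.10 dB
∠H = 0.00° − 2.66° = -2.66°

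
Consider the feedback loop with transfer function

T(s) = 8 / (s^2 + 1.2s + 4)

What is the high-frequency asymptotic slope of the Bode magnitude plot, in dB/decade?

-40 dB/decade

Each pole contributes −20 dB/decade at high frequency; each zero contributes +20 dB/decade.
Net: 0 zero(s) − 2 pole(s) → -40 dB/decade.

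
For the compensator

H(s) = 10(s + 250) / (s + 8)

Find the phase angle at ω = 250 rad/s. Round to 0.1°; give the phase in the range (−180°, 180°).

-43.2°

At s = jω = j250:
zero (s+250): 250 + j250 → |·| = √(250²+250²) = √125000 ≈ 353.55, ∠ = arctan(250/250) ≈ 45.00°
pole (s+8): 8 + j250 → |·| = √(8²+250²) = √62564 ≈ 250.13, ∠ = arctan(250/8) ≈ 88.17°
∠H = 45.00° − 88.17° = -43.17°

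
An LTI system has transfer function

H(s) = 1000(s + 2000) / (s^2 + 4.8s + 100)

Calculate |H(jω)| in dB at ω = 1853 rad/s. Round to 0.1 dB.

-2.0 dB

At s = jω = j1853:
zero (s+2000): 2000 + j1853 → |·| = √(2000²+1853²) = √7433609 ≈ 2726.5, ∠ = arctan(1853/2000) ≈ 42.82°
quadratic: (j1853)² + 4.8·j1853 + 100 = -3433509 + j8894.4 → |·| ≈ 3.4335e+06, ∠ ≈ 179.85°
|H| = 1000 · 2726.5 / 3.4335e+06 ≈ 0.79409
Gain = 20 log₁₀(0.79409) ≈ -2.00 dB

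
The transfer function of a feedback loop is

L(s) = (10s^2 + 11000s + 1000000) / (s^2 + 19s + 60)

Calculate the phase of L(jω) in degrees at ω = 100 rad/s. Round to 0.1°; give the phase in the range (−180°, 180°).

-118.5°

Substitute s = j100:
Numerator: 10(j100)^2 + 11000(j100) + 1000000 = 900000 + j1100000
Denominator: (j100)^2 + 19(j100) + 60 = -9940 + j1900
|N| = √(900000² + 1100000²) ≈ 1.4213e+06, ∠N ≈ 50.71°
|D| = √(9940² + 1900²) ≈ 10120, ∠D ≈ 169.18°
∠L = 50.71° − 169.18° = -118.47°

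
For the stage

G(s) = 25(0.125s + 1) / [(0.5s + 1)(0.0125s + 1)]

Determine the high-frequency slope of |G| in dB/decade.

Each pole contributes −20 dB/decade at high frequency; each zero contributes +20 dB/decade.
Net: 1 zero(s) − 2 pole(s) → -20 dB/decade.

-20 dB/decade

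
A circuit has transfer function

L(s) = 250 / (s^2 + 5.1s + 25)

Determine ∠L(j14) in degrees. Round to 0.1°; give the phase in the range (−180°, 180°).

-157.3°

At s = jω = j14:
quadratic: (j14)² + 5.1·j14 + 25 = -171 + j71.4 → |·| ≈ 185.31, ∠ ≈ 157.34°
∠L = 0.00° − 157.34° = -157.34°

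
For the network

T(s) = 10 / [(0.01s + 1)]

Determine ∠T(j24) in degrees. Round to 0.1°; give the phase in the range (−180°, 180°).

At ω = 24 rad/s:
pole (1 + j24·0.01) = 1 + j0.24 → |·| ≈ 1.0284, ∠ ≈ 13.50°
∠T = (0°) − (13.50°) = -13.50°

-13.5°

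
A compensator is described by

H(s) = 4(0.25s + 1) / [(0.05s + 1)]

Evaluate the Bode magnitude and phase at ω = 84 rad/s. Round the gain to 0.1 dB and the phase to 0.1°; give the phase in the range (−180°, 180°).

25.8 dB, 10.7°

At ω = 84 rad/s:
zero (1 + j84·0.25) = 1 + j21 → |·| ≈ 21.024, ∠ ≈ 87.27°
pole (1 + j84·0.05) = 1 + j4.2 → |·| ≈ 4.3174, ∠ ≈ 76.61°
|H| = 4 · 21.024 / (4.3174) ≈ 19.478
Gain = 20 log₁₀(19.478) ≈ 25.79 dB
∠H = (87.27°) − (76.61°) = 10.66°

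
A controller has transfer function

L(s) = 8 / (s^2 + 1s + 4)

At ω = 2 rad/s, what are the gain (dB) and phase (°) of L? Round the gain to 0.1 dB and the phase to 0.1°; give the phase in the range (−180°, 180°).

At s = jω = j2:
quadratic: (j2)² + 1·j2 + 4 = 0 + j2 → |·| ≈ 2, ∠ ≈ 90.00°
|L| = 8 / 2 ≈ 4
Gain = 20 log₁₀(4) ≈ 12.04 dB
∠L = 0.00° − 90.00° = -90.00°

12.0 dB, -90.0°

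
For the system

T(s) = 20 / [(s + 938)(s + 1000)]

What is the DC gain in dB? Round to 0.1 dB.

T(0) = 20 / (938·1000) ≈ 2.1322e-05
20 log₁₀(2.1322e-05) ≈ -93.42 dB

-93.4 dB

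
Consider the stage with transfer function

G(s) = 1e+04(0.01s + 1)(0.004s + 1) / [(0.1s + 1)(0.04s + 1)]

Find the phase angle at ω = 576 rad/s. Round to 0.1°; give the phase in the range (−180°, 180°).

-29.8°

At ω = 576 rad/s:
zero (1 + j576·0.01) = 1 + j5.76 → |·| ≈ 5.8462, ∠ ≈ 80.15°
zero (1 + j576·0.004) = 1 + j2.304 → |·| ≈ 2.5117, ∠ ≈ 66.54°
pole (1 + j576·0.1) = 1 + j57.6 → |·| ≈ 57.609, ∠ ≈ 89.01°
pole (1 + j576·0.04) = 1 + j23.04 → |·| ≈ 23.062, ∠ ≈ 87.51°
∠G = (80.15° + 66.54°) − (89.01° + 87.51°) = -29.83°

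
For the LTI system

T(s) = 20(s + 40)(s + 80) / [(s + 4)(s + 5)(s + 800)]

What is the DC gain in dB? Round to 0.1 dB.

12.0 dB

T(0) = 20·40·80 / (4·5·800) = 4
20 log₁₀(4) ≈ 12.04 dB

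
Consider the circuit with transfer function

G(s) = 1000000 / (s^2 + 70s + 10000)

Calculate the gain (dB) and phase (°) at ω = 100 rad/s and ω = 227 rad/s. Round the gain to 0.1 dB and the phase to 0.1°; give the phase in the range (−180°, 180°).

ω = 100: 43.1 dB, -90.0°; ω = 227: 27.0 dB, -159.1°

At s = jω = j100:
quadratic: (j100)² + 70·j100 + 10000 = 0 + j7000 → |·| ≈ 7000, ∠ ≈ 90.00°
|G| = 1000000 / 7000 ≈ 142.86
Gain = 20 log₁₀(142.86) ≈ 43.10 dB
∠G = 0.00° − 90.00° = -90.00°

At s = jω = j227:
quadratic: (j227)² + 70·j227 + 10000 = -41529 + j15890 → |·| ≈ 44465, ∠ ≈ 159.06°
|G| = 1000000 / 44465 ≈ 22.49
Gain = 20 log₁₀(22.49) ≈ 27.04 dB
∠G = 0.00° − 159.06° = -159.06°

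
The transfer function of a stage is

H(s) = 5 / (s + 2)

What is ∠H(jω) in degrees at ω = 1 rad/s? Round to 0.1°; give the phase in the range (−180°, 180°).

-26.6°

Substitute s = j1:
Numerator: 5 = 5 + j0
Denominator: (j1) + 2 = 2 + j1
|N| = √(5² + 0²) ≈ 5, ∠N ≈ 0.00°
|D| = √(2² + 1²) ≈ 2.2361, ∠D ≈ 26.57°
∠H = 0.00° − 26.57° = -26.57°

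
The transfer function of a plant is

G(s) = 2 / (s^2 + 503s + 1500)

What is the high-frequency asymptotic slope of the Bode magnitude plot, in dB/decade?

-40 dB/decade

Each pole contributes −20 dB/decade at high frequency; each zero contributes +20 dB/decade.
Net: 0 zero(s) − 2 pole(s) → -40 dB/decade.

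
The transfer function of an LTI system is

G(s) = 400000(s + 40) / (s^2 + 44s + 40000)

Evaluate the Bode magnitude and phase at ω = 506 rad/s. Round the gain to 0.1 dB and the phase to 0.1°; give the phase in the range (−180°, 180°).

At s = jω = j506:
zero (s+40): 40 + j506 → |·| = √(40²+506²) = √257636 ≈ 507.58, ∠ = arctan(506/40) ≈ 85.48°
quadratic: (j506)² + 44·j506 + 40000 = -216036 + j22264 → |·| ≈ 2.1718e+05, ∠ ≈ 174.12°
|G| = 400000 · 507.58 / 2.1718e+05 ≈ 934.86
Gain = 20 log₁₀(934.86) ≈ 59.41 dB
∠G = 85.48° − 174.12° = -88.64°

59.4 dB, -88.6°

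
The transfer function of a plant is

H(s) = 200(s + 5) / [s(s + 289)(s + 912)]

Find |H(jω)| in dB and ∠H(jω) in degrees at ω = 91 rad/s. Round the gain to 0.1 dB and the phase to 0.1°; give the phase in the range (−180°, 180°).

-62.8 dB, -26.3°

At s = jω = j91:
zero (s+5): 5 + j91 → |·| = √(5²+91²) = √8306 ≈ 91.137, ∠ = arctan(91/5) ≈ 86.86°
pole (s+289): 289 + j91 → |·| = √(289²+91²) = √91802 ≈ 302.99, ∠ = arctan(91/289) ≈ 17.48°
pole (s+912): 912 + j91 → |·| = √(912²+91²) = √840025 ≈ 916.53, ∠ = arctan(91/912) ≈ 5.70°
pole at origin: |s| = 91, ∠ = 90.00° (in denominator)
|H| = 200 · 91.137 / 2.5271e+07 ≈ 0.00072128
Gain = 20 log₁₀(0.00072128) ≈ -62.84 dB
∠H = 86.86° − 113.18° = -26.32°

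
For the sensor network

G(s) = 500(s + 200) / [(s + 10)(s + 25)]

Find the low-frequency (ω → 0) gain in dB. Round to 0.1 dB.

G(0) = 500·200 / (10·25) = 400
20 log₁₀(400) ≈ 52.04 dB

52.0 dB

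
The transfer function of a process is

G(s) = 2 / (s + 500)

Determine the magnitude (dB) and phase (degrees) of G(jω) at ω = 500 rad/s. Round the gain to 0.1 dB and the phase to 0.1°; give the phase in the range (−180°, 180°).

At s = jω = j500:
pole (s+500): 500 + j500 → |·| = √(500²+500²) = √500000 ≈ 707.11, ∠ = arctan(500/500) ≈ 45.00°
|G| = 2 / 707.11 ≈ 0.0028284
Gain = 20 log₁₀(0.0028284) ≈ -50.97 dB
∠G = 0.00° − 45.00° = -45.00°

-51.0 dB, -45.0°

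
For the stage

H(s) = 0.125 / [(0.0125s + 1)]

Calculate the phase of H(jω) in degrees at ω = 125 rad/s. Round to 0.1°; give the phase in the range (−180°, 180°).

At ω = 125 rad/s:
pole (1 + j125·0.0125) = 1 + j1.5625 → |·| ≈ 1.8551, ∠ ≈ 57.38°
∠H = (0°) − (57.38°) = -57.38°

-57.4°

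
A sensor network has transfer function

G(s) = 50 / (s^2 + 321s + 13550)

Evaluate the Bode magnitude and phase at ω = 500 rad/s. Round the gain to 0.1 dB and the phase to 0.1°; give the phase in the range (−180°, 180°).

-75.1 dB, -145.8°

Substitute s = j500:
Numerator: 50 = 50 + j0
Denominator: (j500)^2 + 321(j500) + 13550 = -236450 + j160500
|N| = √(50² + 0²) ≈ 50, ∠N ≈ 0.00°
|D| = √(236450² + 160500²) ≈ 2.8578e+05, ∠D ≈ 145.83°
|G| = 50 / 2.8578e+05 ≈ 0.00017496
Gain = 20 log₁₀(0.00017496) ≈ -75.14 dB
∠G = 0.00° − 145.83° = -145.83°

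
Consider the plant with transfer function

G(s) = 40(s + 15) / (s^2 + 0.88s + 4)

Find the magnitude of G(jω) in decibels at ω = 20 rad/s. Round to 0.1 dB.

At s = jω = j20:
zero (s+15): 15 + j20 → |·| = √(15²+20²) = √625 ≈ 25, ∠ = arctan(20/15) ≈ 53.13°
quadratic: (j20)² + 0.88·j20 + 4 = -396 + j17.6 → |·| ≈ 396.39, ∠ ≈ 177.46°
|G| = 40 · 25 / 396.39 ≈ 2.5228
Gain = 20 log₁₀(2.5228) ≈ 8.04 dB

8.0 dB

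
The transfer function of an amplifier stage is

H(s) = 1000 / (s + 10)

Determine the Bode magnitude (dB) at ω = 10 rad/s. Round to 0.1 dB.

At s = jω = j10:
pole (s+10): 10 + j10 → |·| = √(10²+10²) = √200 ≈ 14.142, ∠ = arctan(10/10) ≈ 45.00°
|H| = 1000 / 14.142 ≈ 70.711
Gain = 20 log₁₀(70.711) ≈ 36.99 dB

37.0 dB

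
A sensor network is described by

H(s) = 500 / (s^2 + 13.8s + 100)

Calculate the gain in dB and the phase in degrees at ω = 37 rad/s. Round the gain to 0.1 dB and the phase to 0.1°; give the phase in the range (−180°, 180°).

-8.7 dB, -158.1°

At s = jω = j37:
quadratic: (j37)² + 13.8·j37 + 100 = -1269 + j510.6 → |·| ≈ 1367.9, ∠ ≈ 158.08°
|H| = 500 / 1367.9 ≈ 0.36552
Gain = 20 log₁₀(0.36552) ≈ -8.74 dB
∠H = 0.00° − 158.08° = -158.08°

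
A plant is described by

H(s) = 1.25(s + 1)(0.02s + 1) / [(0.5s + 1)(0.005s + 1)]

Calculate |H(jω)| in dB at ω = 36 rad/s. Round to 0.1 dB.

9.6 dB

At ω = 36 rad/s:
zero (1 + j36·1) = 1 + j36 → |·| ≈ 36.014, ∠ ≈ 88.41°
zero (1 + j36·0.02) = 1 + j0.72 → |·| ≈ 1.2322, ∠ ≈ 35.75°
pole (1 + j36·0.5) = 1 + j18 → |·| ≈ 18.028, ∠ ≈ 86.82°
pole (1 + j36·0.005) = 1 + j0.18 → |·| ≈ 1.0161, ∠ ≈ 10.20°
|H| = 1.25 · 36.014 · 1.2322 / (18.028 · 1.0161) ≈ 3.0282
Gain = 20 log₁₀(3.0282) ≈ 9.62 dB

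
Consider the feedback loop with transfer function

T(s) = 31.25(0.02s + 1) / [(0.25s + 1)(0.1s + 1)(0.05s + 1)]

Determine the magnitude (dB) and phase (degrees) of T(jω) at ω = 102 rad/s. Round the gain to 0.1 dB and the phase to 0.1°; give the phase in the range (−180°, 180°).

At ω = 102 rad/s:
zero (1 + j102·0.02) = 1 + j2.04 → |·| ≈ 2.2719, ∠ ≈ 63.89°
pole (1 + j102·0.25) = 1 + j25.5 → |·| ≈ 25.52, ∠ ≈ 87.75°
pole (1 + j102·0.1) = 1 + j10.2 → |·| ≈ 10.249, ∠ ≈ 84.40°
pole (1 + j102·0.05) = 1 + j5.1 → |·| ≈ 5.1971, ∠ ≈ 78.91°
|T| = 31.25 · 2.2719 / (25.52 · 10.249 · 5.1971) ≈ 0.05223
Gain = 20 log₁₀(0.05223) ≈ -25.64 dB
∠T = (63.89°) − (87.75° + 84.40° + 78.91°) = -187.17° ≡ 172.83° (principal value)

-25.6 dB, 172.8°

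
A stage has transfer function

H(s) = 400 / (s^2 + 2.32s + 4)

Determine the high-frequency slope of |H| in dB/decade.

-40 dB/decade

Each pole contributes −20 dB/decade at high frequency; each zero contributes +20 dB/decade.
Net: 0 zero(s) − 2 pole(s) → -40 dB/decade.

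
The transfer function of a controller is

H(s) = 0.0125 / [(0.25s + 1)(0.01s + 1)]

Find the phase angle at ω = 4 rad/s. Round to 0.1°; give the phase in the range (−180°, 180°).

-47.3°

At ω = 4 rad/s:
pole (1 + j4·0.25) = 1 + j1 → |·| ≈ 1.4142, ∠ ≈ 45.00°
pole (1 + j4·0.01) = 1 + j0.04 → |·| ≈ 1.0008, ∠ ≈ 2.29°
∠H = (0°) − (45.00° + 2.29°) = -47.29°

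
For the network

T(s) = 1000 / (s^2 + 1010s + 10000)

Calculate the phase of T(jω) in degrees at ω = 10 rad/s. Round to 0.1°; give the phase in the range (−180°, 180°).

Substitute s = j10:
Numerator: 1000 = 1000 + j0
Denominator: (j10)^2 + 1010(j10) + 10000 = 9900 + j10100
|N| = √(1000² + 0²) ≈ 1000, ∠N ≈ 0.00°
|D| = √(9900² + 10100²) ≈ 14143, ∠D ≈ 45.57°
∠T = 0.00° − 45.57° = -45.57°

-45.6°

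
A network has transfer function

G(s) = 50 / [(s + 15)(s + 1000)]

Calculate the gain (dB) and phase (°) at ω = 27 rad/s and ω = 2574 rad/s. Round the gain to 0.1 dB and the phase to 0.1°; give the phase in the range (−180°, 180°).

At s = jω = j27:
pole (s+15): 15 + j27 → |·| = √(15²+27²) = √954 ≈ 30.887, ∠ = arctan(27/15) ≈ 60.95°
pole (s+1000): 1000 + j27 → |·| = √(1000²+27²) = √1000729 ≈ 1000.4, ∠ = arctan(27/1000) ≈ 1.55°
|G| = 50 / 30899 ≈ 0.0016182
Gain = 20 log₁₀(0.0016182) ≈ -55.82 dB
∠G = 0.00° − 62.50° = -62.50°

At s = jω = j2574:
pole (s+15): 15 + j2574 → |·| = √(15²+2574²) = √6625701 ≈ 2574, ∠ = arctan(2574/15) ≈ 89.67°
pole (s+1000): 1000 + j2574 → |·| = √(1000²+2574²) = √7625476 ≈ 2761.4, ∠ = arctan(2574/1000) ≈ 68.77°
|G| = 50 / 7.1078e+06 ≈ 7.0345e-06
Gain = 20 log₁₀(7.0345e-06) ≈ -103.06 dB
∠G = 0.00° − 158.44° = -158.44°

ω = 27: -55.8 dB, -62.5°; ω = 2574: -103.1 dB, -158.4°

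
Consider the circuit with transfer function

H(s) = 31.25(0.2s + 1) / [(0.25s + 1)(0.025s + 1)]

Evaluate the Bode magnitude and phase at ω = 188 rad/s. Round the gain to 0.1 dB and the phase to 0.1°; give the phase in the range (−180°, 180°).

14.3 dB, -78.3°

At ω = 188 rad/s:
zero (1 + j188·0.2) = 1 + j37.6 → |·| ≈ 37.613, ∠ ≈ 88.48°
pole (1 + j188·0.25) = 1 + j47 → |·| ≈ 47.011, ∠ ≈ 88.78°
pole (1 + j188·0.025) = 1 + j4.7 → |·| ≈ 4.8052, ∠ ≈ 77.99°
|H| = 31.25 · 37.613 / (47.011 · 4.8052) ≈ 5.2033
Gain = 20 log₁₀(5.2033) ≈ 14.33 dB
∠H = (88.48°) − (88.78° + 77.99°) = -78.29°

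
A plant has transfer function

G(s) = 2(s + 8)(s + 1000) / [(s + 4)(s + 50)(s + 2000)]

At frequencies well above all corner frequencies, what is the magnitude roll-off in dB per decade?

-20 dB/decade

Each pole contributes −20 dB/decade at high frequency; each zero contributes +20 dB/decade.
Net: 2 zero(s) − 3 pole(s) → -20 dB/decade.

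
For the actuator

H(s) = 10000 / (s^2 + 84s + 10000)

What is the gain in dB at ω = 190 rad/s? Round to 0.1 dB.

-9.7 dB

At s = jω = j190:
quadratic: (j190)² + 84·j190 + 10000 = -26100 + j15960 → |·| ≈ 30593, ∠ ≈ 148.55°
|H| = 10000 / 30593 ≈ 0.32687
Gain = 20 log₁₀(0.32687) ≈ -9.71 dB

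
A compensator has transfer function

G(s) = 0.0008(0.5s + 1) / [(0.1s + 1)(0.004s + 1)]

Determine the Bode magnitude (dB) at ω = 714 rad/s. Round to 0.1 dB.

-57.6 dB

At ω = 714 rad/s:
zero (1 + j714·0.5) = 1 + j357 → |·| ≈ 357, ∠ ≈ 89.84°
pole (1 + j714·0.1) = 1 + j71.4 → |·| ≈ 71.407, ∠ ≈ 89.20°
pole (1 + j714·0.004) = 1 + j2.856 → |·| ≈ 3.026, ∠ ≈ 70.70°
|G| = 0.0008 · 357 / (71.407 · 3.026) ≈ 0.0013217
Gain = 20 log₁₀(0.0013217) ≈ -57.58 dB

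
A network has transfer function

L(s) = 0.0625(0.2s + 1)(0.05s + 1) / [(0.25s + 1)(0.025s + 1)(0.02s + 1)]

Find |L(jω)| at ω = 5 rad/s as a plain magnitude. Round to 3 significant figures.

0.0562

At ω = 5 rad/s:
zero (1 + j5·0.2) = 1 + j1 → |·| ≈ 1.4142, ∠ ≈ 45.00°
zero (1 + j5·0.05) = 1 + j0.25 → |·| ≈ 1.0308, ∠ ≈ 14.04°
pole (1 + j5·0.25) = 1 + j1.25 → |·| ≈ 1.6008, ∠ ≈ 51.34°
pole (1 + j5·0.025) = 1 + j0.125 → |·| ≈ 1.0078, ∠ ≈ 7.13°
pole (1 + j5·0.02) = 1 + j0.1 → |·| ≈ 1.005, ∠ ≈ 5.71°
|L| = 0.0625 · 1.4142 · 1.0308 / (1.6008 · 1.0078 · 1.005) ≈ 0.056194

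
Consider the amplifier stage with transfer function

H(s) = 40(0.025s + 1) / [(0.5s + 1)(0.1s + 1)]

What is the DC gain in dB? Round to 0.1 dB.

H(0) = 40 · 1 / 1 = 40
20 log₁₀(40) ≈ 32.04 dB

32.0 dB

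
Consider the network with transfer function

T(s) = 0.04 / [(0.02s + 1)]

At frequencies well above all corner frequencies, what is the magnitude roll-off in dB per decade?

Each pole contributes −20 dB/decade at high frequency; each zero contributes +20 dB/decade.
Net: 0 zero(s) − 1 pole(s) → -20 dB/decade.

-20 dB/decade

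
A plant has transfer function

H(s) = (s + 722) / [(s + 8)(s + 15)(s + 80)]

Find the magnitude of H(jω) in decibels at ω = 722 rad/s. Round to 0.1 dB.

-111.4 dB

At s = jω = j722:
zero (s+722): 722 + j722 → |·| = √(722²+722²) = √1042568 ≈ 1021.1, ∠ = arctan(722/722) ≈ 45.00°
pole (s+8): 8 + j722 → |·| = √(8²+722²) = √521348 ≈ 722.04, ∠ = arctan(722/8) ≈ 89.37°
pole (s+15): 15 + j722 → |·| = √(15²+722²) = √521509 ≈ 722.16, ∠ = arctan(722/15) ≈ 88.81°
pole (s+80): 80 + j722 → |·| = √(80²+722²) = √527684 ≈ 726.42, ∠ = arctan(722/80) ≈ 83.68°
|H| = 1 · 1021.1 / 3.7878e+08 ≈ 2.6958e-06
Gain = 20 log₁₀(2.6958e-06) ≈ -111.39 dB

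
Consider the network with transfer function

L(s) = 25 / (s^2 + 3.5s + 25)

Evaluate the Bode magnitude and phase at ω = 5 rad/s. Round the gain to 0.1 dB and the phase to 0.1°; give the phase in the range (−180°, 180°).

3.1 dB, -90.0°

At s = jω = j5:
quadratic: (j5)² + 3.5·j5 + 25 = 0 + j17.5 → |·| ≈ 17.5, ∠ ≈ 90.00°
|L| = 25 / 17.5 ≈ 1.4286
Gain = 20 log₁₀(1.4286) ≈ 3.10 dB
∠L = 0.00° − 90.00° = -90.00°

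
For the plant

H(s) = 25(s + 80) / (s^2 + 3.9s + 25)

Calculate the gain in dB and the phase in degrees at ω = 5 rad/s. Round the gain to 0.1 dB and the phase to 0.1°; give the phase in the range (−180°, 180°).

40.2 dB, -86.4°

At s = jω = j5:
zero (s+80): 80 + j5 → |·| = √(80²+5²) = √6425 ≈ 80.156, ∠ = arctan(5/80) ≈ 3.58°
quadratic: (j5)² + 3.9·j5 + 25 = 0 + j19.5 → |·| ≈ 19.5, ∠ ≈ 90.00°
|H| = 25 · 80.156 / 19.5 ≈ 102.76
Gain = 20 log₁₀(102.76) ≈ 40.24 dB
∠H = 3.58° − 90.00° = -86.42°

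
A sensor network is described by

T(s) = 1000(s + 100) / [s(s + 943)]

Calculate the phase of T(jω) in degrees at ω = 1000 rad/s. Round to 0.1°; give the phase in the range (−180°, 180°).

-52.4°

At s = jω = j1000:
zero (s+100): 100 + j1000 → |·| = √(100²+1000²) = √1010000 ≈ 1005, ∠ = arctan(1000/100) ≈ 84.29°
pole (s+943): 943 + j1000 → |·| = √(943²+1000²) = √1889249 ≈ 1374.5, ∠ = arctan(1000/943) ≈ 46.68°
pole at origin: |s| = 1000, ∠ = 90.00° (in denominator)
∠T = 84.29° − 136.68° = -52.39°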